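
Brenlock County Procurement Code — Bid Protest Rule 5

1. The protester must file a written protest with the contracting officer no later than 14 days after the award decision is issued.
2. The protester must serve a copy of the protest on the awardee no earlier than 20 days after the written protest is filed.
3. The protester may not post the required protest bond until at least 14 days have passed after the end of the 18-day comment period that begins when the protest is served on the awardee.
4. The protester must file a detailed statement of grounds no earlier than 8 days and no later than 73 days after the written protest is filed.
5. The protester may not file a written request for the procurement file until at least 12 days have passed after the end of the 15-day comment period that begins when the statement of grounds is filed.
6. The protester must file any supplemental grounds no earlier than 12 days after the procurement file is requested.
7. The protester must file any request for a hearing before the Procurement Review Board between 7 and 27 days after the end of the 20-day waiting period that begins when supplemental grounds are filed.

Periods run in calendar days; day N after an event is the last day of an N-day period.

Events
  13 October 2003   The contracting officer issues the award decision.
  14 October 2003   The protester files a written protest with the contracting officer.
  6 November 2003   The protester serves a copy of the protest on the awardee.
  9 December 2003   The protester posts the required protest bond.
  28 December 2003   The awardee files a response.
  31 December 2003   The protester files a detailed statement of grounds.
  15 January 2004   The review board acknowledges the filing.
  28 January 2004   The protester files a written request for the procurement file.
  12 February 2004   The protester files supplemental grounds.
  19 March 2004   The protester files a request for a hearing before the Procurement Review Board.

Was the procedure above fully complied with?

No

(1) due by 13 October 2003 + 14 days = 27 October 2003; done 14 October 2003 — timely.
(2) permitted from 14 October 2003 + 20 days = 3 November 2003 onward; 6 November 2003 is on or after that date.
(3) permitted from 24 November 2003 + 14 days = 8 December 2003 onward; done 9 December 2003 — permitted.
(4) the permitted window runs from 14 October 2003 + 8 = 22 October 2003 to 14 October 2003 + 73 = 26 December 2003; done 31 December 2003 — 5 days after the window closed.
Later steps need not be reached.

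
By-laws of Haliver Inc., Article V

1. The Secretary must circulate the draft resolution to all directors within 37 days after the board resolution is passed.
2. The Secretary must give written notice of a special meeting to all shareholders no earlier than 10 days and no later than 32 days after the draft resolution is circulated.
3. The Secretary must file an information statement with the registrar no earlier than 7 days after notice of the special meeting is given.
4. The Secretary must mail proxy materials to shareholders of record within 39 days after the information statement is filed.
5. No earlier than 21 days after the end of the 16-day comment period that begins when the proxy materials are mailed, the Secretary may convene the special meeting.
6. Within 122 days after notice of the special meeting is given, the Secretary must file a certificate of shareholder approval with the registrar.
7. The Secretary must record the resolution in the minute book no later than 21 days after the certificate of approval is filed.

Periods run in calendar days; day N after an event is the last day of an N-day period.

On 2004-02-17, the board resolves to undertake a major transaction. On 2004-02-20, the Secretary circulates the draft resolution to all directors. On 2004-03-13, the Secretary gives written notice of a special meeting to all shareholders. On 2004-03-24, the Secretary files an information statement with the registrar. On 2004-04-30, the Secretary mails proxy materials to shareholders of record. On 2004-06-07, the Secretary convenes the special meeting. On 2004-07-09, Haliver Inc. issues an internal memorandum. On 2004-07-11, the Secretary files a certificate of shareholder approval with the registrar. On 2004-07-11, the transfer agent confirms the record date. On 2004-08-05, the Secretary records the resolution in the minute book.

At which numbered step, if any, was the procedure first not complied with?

Step 1: 37 days after 2004-02-17 (when the board resolution is passed) is 2004-03-25; completed 2004-02-20, before the deadline.
Step 2: the window is 10–32 days after 2004-02-20 (when the draft resolution is circulated), so 2004-03-01 through 2004-03-23; done 2004-03-13, which is between those dates.
Step 3: the earliest permitted date is 7 days after 2004-03-13 (when notice of the special meeting is given), i.e. 2004-03-20; done 2004-03-24 — permitted.
Step 4: 39 days after 2004-03-24 (when the information statement is filed) is 2004-05-02; done 2004-04-30 — timely.
Step 5: the earliest permitted date is 21 days after 2004-05-16 (end of the 16-day comment period, which began when the proxy materials are mailed on 2004-04-30), i.e. 2004-06-06; done 2004-06-07, after the minimum wait.
Step 6: 122 days after 2004-03-13 (when notice of the special meeting is given) is 2004-07-13; completed 2004-07-11, before the deadline.
Step 7: 21 days after 2004-07-11 (when the certificate of approval is filed) is 2004-08-01; not done until 2004-08-05, 4 days after the deadline.

Step 7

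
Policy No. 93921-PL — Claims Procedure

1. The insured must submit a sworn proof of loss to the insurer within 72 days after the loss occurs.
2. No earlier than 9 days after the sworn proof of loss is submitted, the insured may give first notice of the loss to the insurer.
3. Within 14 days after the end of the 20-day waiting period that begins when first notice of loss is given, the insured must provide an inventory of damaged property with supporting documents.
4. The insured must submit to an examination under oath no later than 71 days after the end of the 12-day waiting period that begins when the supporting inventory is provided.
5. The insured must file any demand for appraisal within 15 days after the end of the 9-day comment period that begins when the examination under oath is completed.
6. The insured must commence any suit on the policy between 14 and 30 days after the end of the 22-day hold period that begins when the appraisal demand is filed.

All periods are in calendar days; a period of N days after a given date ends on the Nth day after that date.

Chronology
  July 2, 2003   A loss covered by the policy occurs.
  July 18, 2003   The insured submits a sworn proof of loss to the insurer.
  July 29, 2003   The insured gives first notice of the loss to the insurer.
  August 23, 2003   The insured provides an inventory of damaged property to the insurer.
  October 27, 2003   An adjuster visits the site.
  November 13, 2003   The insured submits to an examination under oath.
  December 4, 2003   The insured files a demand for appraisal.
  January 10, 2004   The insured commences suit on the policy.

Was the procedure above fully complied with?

Step 1: 72 days after July 2, 2003 (when the loss occurs) is September 12, 2003; July 18, 2003 is within that limit.
Step 2: the earliest permitted date is 9 days after July 18, 2003 (when the sworn proof of loss is submitted), i.e. July 27, 2003; done July 29, 2003 — permitted.
Step 3: 14 days after August 18, 2003 (end of the 20-day waiting period, which began when first notice of loss is given on July 29, 2003) is September 1, 2003; August 23, 2003 is within that limit.
Step 4: 71 days after September 4, 2003 (end of the 12-day waiting period, which began when the supporting inventory is provided on August 23, 2003) is November 14, 2003; done November 13, 2003 — timely.
Step 5: 15 days after November 22, 2003 (end of the 9-day comment period, which began when the examination under oath is completed on November 13, 2003) is December 7, 2003; December 4, 2003 is within that limit.
Step 6: the window is 14–30 days after December 26, 2003 (end of the 22-day hold period, which began when the appraisal demand is filed on December 4, 2003), so January 9, 2004 through January 25, 2004; done January 10, 2004, which is between those dates.

Yes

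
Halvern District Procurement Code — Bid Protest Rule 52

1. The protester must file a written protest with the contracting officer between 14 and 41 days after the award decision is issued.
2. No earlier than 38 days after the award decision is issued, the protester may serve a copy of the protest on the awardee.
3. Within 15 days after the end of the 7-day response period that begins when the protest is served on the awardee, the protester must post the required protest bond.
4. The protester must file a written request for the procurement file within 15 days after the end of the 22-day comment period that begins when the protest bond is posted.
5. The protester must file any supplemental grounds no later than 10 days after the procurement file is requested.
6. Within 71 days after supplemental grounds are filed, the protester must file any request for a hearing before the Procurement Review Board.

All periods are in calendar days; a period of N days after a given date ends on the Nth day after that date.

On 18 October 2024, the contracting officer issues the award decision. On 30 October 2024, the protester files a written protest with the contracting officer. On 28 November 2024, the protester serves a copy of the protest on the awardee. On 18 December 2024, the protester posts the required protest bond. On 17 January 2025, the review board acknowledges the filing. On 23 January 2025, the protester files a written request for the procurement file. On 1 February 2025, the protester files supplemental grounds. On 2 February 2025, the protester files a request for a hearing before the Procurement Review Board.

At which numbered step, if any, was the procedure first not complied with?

Step 1

(1) the permitted window runs from 18 October 2024 + 14 = 1 November 2024 to 18 October 2024 + 41 = 28 November 2024; done 30 October 2024 — 2 days before the window opened.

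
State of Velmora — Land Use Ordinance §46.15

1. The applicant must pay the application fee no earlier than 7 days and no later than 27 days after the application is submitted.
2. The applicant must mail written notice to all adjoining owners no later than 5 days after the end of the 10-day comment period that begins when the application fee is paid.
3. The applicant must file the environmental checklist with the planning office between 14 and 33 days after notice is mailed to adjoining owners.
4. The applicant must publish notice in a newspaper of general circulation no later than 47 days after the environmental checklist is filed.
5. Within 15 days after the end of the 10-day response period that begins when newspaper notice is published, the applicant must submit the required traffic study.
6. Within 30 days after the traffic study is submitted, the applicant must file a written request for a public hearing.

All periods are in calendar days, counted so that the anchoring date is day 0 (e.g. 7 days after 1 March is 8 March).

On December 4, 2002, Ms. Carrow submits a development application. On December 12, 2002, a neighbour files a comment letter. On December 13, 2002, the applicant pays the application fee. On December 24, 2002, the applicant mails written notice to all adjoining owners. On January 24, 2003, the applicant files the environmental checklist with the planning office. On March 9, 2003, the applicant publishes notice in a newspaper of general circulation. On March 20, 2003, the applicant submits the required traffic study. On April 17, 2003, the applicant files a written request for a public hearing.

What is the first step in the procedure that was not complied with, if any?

(1) the permitted window runs from December 4, 2002 + 7 = December 11, 2002 to December 4, 2002 + 27 = December 31, 2002; done December 13, 2002, which is between those dates.
(2) due by December 23, 2002 + 5 days = December 28, 2002; done December 24, 2002 — timely.
(3) the permitted window runs from December 24, 2002 + 14 = January 7, 2003 to December 24, 2002 + 33 = January 26, 2003; January 24, 2003 falls inside that range.
(4) due by January 24, 2003 + 47 days = March 12, 2003; done March 9, 2003 — timely.
(5) due by March 19, 2003 + 15 days = April 3, 2003; completed March 20, 2003, before the deadline.
(6) due by March 20, 2003 + 30 days = April 19, 2003; completed April 17, 2003, before the deadline.

None — every step was satisfied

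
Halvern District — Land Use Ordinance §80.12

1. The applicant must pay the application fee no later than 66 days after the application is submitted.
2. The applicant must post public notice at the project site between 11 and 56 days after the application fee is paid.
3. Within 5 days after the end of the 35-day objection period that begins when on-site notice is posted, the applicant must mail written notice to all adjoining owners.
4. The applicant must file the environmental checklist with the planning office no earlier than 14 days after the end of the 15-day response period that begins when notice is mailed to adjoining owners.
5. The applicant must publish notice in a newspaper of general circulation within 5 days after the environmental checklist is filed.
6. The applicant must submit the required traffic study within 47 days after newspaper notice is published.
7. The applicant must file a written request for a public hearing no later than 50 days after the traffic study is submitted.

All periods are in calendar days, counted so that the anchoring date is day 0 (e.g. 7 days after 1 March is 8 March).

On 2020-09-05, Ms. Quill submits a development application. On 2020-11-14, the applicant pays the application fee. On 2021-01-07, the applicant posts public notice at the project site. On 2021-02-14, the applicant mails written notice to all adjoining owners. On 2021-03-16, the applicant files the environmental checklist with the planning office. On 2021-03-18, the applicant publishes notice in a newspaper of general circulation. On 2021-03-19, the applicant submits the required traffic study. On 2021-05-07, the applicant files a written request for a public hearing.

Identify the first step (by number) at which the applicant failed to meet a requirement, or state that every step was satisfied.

Step 1 — counting 66 days from 2020-09-05 (when the application is submitted) gives a deadline of 2020-11-10; not done until 2020-11-14, 4 days after the deadline.

Step 1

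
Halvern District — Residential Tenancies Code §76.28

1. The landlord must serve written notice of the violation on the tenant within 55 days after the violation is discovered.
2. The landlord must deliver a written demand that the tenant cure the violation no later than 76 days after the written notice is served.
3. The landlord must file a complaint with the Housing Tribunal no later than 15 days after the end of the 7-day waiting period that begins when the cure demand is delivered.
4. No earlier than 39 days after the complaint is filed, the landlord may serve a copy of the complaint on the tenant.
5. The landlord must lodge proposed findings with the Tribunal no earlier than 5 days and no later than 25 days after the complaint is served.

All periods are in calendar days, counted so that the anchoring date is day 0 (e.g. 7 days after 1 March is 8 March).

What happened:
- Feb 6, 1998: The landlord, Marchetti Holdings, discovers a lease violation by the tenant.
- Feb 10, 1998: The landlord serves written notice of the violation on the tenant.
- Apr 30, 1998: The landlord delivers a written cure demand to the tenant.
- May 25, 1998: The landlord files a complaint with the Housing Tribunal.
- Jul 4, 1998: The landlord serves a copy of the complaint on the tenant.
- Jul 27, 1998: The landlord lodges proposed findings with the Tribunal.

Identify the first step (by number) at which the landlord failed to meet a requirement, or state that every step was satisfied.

Step 2

(1) due by Feb 6, 1998 + 55 days = Apr 2, 1998; done Feb 10, 1998 — timely.
(2) due by Feb 10, 1998 + 76 days = Apr 27, 1998; not done until Apr 30, 1998, 3 days after the deadline.
No need to go further; step 2 was not satisfied.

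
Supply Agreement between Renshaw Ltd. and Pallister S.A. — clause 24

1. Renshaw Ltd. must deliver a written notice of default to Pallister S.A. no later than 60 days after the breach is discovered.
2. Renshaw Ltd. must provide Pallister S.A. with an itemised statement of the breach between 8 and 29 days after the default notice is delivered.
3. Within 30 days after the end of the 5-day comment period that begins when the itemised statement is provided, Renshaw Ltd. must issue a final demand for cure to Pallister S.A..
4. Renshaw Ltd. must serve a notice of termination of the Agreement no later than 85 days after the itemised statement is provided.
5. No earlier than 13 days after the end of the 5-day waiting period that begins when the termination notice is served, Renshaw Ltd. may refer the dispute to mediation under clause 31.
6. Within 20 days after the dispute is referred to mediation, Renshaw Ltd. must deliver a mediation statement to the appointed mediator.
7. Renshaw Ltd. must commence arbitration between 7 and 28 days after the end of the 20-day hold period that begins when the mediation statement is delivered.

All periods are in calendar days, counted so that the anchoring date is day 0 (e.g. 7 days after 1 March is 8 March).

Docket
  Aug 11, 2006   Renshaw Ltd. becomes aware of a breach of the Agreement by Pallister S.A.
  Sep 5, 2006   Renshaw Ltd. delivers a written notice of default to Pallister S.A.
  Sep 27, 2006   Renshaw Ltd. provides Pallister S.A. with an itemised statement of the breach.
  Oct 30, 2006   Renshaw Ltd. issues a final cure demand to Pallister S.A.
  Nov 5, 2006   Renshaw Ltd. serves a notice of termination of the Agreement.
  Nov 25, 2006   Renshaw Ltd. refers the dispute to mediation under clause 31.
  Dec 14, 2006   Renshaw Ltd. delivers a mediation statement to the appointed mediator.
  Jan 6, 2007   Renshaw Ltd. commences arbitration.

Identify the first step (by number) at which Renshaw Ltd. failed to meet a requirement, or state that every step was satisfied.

Step 1: 60 days after Aug 11, 2006 (when the breach is discovered) is Oct 10, 2006; Sep 5, 2006 is within that limit.
Step 2: the window is 8–29 days after Sep 5, 2006 (when the default notice is delivered), so Sep 13, 2006 through Oct 4, 2006; done Sep 27, 2006 — within the window.
Step 3: 30 days after Oct 2, 2006 (end of the 5-day comment period, which began when the itemised statement is provided on Sep 27, 2006) is Nov 1, 2006; done Oct 30, 2006 — timely.
Step 4: 85 days after Sep 27, 2006 (when the itemised statement is provided) is Dec 21, 2006; completed Nov 5, 2006, before the deadline.
Step 5: the earliest permitted date is 13 days after Nov 10, 2006 (end of the 5-day waiting period, which began when the termination notice is served on Nov 5, 2006), i.e. Nov 23, 2006; done Nov 25, 2006 — permitted.
Step 6: 20 days after Nov 25, 2006 (when the dispute is referred to mediation) is Dec 15, 2006; completed Dec 14, 2006, before the deadline.
Step 7: the window is 7–28 days after Jan 3, 2007 (end of the 20-day hold period, which began when the mediation statement is delivered on Dec 14, 2006), so Jan 10, 2007 through Jan 31, 2007; Jan 6, 2007 is 4 days too early.

Step 7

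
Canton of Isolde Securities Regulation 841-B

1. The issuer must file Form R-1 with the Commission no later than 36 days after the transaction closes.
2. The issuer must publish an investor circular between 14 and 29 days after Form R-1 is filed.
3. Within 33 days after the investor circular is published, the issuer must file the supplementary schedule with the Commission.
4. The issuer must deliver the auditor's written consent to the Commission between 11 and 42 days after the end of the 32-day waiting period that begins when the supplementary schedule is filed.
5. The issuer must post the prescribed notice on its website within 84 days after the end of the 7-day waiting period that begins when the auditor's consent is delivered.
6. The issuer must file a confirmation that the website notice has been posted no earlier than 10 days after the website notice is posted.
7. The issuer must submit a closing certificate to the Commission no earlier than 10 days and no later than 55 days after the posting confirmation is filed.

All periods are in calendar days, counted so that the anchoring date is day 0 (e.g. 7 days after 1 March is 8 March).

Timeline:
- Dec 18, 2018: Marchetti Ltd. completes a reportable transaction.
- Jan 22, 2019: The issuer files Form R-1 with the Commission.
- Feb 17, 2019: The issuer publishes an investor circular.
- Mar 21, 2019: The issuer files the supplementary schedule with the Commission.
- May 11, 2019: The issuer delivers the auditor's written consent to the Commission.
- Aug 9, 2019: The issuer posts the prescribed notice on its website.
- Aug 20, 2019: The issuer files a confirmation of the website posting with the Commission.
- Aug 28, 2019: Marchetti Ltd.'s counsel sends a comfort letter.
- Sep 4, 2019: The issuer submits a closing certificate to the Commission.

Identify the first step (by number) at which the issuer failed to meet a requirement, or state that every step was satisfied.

None — every step was satisfied

(1) due by Dec 18, 2018 + 36 days = Jan 23, 2019; Jan 22, 2019 is within that limit.
(2) the permitted window runs from Jan 22, 2019 + 14 = Feb 5, 2019 to Jan 22, 2019 + 29 = Feb 20, 2019; done Feb 17, 2019 — within the window.
(3) due by Feb 17, 2019 + 33 days = Mar 22, 2019; completed Mar 21, 2019, before the deadline.
(4) the permitted window runs from Apr 22, 2019 + 11 = May 3, 2019 to Apr 22, 2019 + 42 = Jun 3, 2019; done May 11, 2019, which is between those dates.
(5) due by May 18, 2019 + 84 days = Aug 10, 2019; Aug 9, 2019 is within that limit.
(6) permitted from Aug 9, 2019 + 10 days = Aug 19, 2019 onward; Aug 20, 2019 is on or after that date.
(7) the permitted window runs from Aug 20, 2019 + 10 = Aug 30, 2019 to Aug 20, 2019 + 55 = Oct 14, 2019; done Sep 4, 2019 — within the window.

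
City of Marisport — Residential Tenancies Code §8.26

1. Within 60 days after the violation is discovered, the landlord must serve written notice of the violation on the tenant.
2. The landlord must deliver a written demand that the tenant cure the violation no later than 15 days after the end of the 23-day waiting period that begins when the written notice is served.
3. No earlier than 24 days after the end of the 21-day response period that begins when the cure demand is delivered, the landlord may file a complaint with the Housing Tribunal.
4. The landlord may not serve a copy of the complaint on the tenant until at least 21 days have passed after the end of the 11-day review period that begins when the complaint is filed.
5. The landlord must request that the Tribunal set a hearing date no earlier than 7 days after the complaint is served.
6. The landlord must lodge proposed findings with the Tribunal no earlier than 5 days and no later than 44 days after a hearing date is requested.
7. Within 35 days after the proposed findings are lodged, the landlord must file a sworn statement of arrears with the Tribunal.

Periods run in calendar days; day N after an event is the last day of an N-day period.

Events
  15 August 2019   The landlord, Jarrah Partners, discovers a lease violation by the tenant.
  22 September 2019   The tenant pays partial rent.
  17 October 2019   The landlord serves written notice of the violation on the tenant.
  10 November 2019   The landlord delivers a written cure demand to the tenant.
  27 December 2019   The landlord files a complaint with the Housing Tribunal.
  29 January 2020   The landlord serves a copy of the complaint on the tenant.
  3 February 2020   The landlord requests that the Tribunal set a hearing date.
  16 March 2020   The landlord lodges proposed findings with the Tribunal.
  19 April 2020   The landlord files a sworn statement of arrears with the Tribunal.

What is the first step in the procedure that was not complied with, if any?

Step 1: 60 days after 15 August 2019 (when the violation is discovered) is 14 October 2019; done 17 October 2019 — 3 days late.
That is the first point of non-compliance.

Step 1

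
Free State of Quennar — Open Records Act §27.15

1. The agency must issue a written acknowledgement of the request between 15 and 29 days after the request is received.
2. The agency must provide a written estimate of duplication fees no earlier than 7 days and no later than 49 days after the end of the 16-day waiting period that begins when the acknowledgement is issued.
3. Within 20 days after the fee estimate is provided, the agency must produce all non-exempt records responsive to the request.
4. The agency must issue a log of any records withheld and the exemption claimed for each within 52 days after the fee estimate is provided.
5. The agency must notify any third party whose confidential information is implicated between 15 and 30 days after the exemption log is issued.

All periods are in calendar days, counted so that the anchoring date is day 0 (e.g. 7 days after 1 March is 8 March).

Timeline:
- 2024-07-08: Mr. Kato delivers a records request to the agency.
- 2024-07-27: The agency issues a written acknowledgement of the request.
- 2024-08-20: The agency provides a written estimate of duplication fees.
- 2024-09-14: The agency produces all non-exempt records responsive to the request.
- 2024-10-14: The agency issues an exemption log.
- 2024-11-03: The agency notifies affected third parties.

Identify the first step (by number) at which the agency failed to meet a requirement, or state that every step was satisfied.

Step 1 — 15 and 29 days from 2024-07-08 (when the request is received) are 2024-07-23 and 2024-08-06 respectively; done 2024-07-27, which is between those dates.
Step 2 — 7 and 49 days from 2024-08-12 (end of the 16-day waiting period, which began when the acknowledgement is issued on 2024-07-27) are 2024-08-19 and 2024-09-30 respectively; done 2024-08-20, which is between those dates.
Step 3 — counting 20 days from 2024-08-20 (when the fee estimate is provided) gives a deadline of 2024-09-09; done 2024-09-14 — 5 days late.

Step 3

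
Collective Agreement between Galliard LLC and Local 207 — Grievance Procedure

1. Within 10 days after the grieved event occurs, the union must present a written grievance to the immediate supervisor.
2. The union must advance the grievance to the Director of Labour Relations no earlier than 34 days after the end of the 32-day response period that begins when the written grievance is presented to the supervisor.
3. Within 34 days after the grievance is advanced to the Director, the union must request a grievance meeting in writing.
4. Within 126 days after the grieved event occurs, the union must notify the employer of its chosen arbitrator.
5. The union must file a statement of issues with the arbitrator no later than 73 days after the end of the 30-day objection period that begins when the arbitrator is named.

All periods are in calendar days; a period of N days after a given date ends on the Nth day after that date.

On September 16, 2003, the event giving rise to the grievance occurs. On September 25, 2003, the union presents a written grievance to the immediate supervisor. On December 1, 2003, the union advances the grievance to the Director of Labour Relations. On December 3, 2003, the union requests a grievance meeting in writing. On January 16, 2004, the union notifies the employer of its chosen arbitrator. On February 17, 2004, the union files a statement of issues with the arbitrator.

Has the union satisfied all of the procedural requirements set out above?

Step 1: 10 days after September 16, 2003 (when the grieved event occurs) is September 26, 2003; completed September 25, 2003, before the deadline.
Step 2: the earliest permitted date is 34 days after October 27, 2003 (end of the 32-day response period, which began when the written grievance is presented to the supervisor on September 25, 2003), i.e. November 30, 2003; December 1, 2003 is on or after that date.
Step 3: 34 days after December 1, 2003 (when the grievance is advanced to the Director) is January 4, 2004; completed December 3, 2003, before the deadline.
Step 4: 126 days after September 16, 2003 (when the grieved event occurs) is January 20, 2004; completed January 16, 2004, before the deadline.
Step 5: 73 days after February 15, 2004 (end of the 30-day objection period, which began when the arbitrator is named on January 16, 2004) is April 28, 2004; done February 17, 2004 — timely.

Yes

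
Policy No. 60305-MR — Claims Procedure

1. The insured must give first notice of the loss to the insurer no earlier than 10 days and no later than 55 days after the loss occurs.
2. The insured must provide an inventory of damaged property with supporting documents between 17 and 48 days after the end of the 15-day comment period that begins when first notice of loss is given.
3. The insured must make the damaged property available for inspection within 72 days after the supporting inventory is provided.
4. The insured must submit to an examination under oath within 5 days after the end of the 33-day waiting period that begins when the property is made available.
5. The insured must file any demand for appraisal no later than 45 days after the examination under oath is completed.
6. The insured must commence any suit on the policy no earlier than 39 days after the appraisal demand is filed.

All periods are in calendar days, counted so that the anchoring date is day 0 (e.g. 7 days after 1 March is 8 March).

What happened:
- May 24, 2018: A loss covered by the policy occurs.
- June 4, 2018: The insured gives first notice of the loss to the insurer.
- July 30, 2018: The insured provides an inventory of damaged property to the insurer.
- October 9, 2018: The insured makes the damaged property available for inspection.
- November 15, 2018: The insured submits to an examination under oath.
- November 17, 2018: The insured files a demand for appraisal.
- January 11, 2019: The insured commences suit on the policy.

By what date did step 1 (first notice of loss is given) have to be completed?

Step 1 runs from May 24, 2018, when the loss occurs. The window is 10–55 days after May 24, 2018; it closes on July 18, 2018.

July 18, 2018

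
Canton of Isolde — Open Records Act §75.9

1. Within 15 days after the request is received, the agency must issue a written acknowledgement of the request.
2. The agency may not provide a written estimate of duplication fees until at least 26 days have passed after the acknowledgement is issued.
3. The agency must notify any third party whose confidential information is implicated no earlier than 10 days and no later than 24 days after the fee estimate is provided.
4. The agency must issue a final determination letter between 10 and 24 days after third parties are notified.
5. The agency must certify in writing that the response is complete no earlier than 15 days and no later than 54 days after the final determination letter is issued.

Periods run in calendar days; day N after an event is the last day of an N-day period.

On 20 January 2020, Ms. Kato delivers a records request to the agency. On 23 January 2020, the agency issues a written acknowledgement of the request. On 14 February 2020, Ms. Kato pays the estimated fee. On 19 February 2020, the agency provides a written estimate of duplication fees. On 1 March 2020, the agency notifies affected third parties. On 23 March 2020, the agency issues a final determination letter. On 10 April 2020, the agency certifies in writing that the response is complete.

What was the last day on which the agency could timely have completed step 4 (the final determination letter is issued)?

25 March 2020

Step 4 runs from 1 March 2020, when third parties are notified. The window is 10–24 days after 1 March 2020; it closes on 25 March 2020.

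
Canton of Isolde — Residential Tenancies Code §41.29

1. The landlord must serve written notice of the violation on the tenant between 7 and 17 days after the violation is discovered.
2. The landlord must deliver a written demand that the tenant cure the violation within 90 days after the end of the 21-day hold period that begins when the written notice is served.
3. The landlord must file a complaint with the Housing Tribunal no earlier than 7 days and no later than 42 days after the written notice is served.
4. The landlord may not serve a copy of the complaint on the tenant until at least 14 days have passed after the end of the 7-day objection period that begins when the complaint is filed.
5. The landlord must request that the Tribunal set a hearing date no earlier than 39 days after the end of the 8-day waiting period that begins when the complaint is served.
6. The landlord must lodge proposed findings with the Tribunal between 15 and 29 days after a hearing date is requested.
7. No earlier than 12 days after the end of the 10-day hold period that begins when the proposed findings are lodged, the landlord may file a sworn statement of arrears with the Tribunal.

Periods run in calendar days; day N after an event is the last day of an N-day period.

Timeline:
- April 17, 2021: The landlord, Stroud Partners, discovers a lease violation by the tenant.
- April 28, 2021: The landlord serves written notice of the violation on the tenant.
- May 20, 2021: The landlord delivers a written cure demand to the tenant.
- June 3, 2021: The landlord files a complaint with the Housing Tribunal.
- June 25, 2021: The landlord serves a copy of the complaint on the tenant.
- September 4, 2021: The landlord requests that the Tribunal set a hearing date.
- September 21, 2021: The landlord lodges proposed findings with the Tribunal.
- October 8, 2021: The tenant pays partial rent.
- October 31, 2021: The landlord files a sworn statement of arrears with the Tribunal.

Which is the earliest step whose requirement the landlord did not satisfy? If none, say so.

Step 1: the window is 7–17 days after April 17, 2021 (when the violation is discovered), so April 24, 2021 through May 4, 2021; done April 28, 2021, which is between those dates.
Step 2: 90 days after May 19, 2021 (end of the 21-day hold period, which began when the written notice is served on April 28, 2021) is August 17, 2021; done May 20, 2021 — timely.
Step 3: the window is 7–42 days after April 28, 2021 (when the written notice is served), so May 5, 2021 through June 9, 2021; done June 3, 2021 — within the window.
Step 4: the earliest permitted date is 14 days after June 10, 2021 (end of the 7-day objection period, which began when the complaint is filed on June 3, 2021), i.e. June 24, 2021; June 25, 2021 is on or after that date.
Step 5: the earliest permitted date is 39 days after July 3, 2021 (end of the 8-day waiting period, which began when the complaint is served on June 25, 2021), i.e. August 11, 2021; done September 4, 2021, after the minimum wait.
Step 6: the window is 15–29 days after September 4, 2021 (when a hearing date is requested), so September 19, 2021 through October 3, 2021; done September 21, 2021, which is between those dates.
Step 7: the earliest permitted date is 12 days after October 1, 2021 (end of the 10-day hold period, which began when the proposed findings are lodged on September 21, 2021), i.e. October 13, 2021; done October 31, 2021, after the minimum wait.

None — every step was satisfied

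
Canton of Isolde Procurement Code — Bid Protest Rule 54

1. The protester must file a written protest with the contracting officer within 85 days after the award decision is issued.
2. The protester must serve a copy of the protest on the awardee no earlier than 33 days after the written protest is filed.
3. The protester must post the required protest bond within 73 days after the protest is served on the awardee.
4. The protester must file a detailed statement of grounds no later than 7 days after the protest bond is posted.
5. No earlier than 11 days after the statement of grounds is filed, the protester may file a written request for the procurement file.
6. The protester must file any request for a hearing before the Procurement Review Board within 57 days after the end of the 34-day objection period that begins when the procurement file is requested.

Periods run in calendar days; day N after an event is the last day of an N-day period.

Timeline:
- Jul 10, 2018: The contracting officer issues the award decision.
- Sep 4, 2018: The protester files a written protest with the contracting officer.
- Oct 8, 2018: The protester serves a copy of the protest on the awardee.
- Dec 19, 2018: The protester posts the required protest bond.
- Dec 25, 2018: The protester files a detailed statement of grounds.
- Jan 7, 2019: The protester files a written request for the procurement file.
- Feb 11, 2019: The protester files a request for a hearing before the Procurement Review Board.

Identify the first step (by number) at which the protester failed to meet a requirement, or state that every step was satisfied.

(1) due by Jul 10, 2018 + 85 days = Oct 3, 2018; Sep 4, 2018 is within that limit.
(2) permitted from Sep 4, 2018 + 33 days = Oct 7, 2018 onward; Oct 8, 2018 is on or after that date.
(3) due by Oct 8, 2018 + 73 days = Dec 20, 2018; Dec 19, 2018 is within that limit.
(4) due by Dec 19, 2018 + 7 days = Dec 26, 2018; completed Dec 25, 2018, before the deadline.
(5) permitted from Dec 25, 2018 + 11 days = Jan 5, 2019 onward; done Jan 7, 2019, after the minimum wait.
(6) due by Feb 10, 2019 + 57 days = Apr 8, 2019; completed Feb 11, 2019, before the deadline.

None — every step was satisfied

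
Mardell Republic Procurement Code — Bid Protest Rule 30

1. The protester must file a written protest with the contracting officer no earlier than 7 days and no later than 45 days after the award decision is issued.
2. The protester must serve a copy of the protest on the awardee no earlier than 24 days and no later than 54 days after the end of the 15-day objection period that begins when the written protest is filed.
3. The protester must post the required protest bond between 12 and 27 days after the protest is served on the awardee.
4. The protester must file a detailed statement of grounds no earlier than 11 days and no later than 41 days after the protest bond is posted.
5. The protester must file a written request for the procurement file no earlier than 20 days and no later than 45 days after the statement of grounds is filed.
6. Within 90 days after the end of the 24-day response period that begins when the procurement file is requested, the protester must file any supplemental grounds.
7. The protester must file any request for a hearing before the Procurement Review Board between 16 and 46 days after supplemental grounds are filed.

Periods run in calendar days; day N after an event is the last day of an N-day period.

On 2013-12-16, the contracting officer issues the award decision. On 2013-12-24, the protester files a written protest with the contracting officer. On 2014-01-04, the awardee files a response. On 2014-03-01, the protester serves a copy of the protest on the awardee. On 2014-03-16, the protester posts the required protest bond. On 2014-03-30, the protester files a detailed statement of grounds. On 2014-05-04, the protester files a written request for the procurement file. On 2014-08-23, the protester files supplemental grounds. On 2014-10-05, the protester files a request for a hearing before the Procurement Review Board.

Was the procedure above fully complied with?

(1) the permitted window runs from 2013-12-16 + 7 = 2013-12-23 to 2013-12-16 + 45 = 2014-01-30; done 2013-12-24 — within the window.
(2) the permitted window runs from 2014-01-08 + 24 = 2014-02-01 to 2014-01-08 + 54 = 2014-03-03; done 2014-03-01 — within the window.
(3) the permitted window runs from 2014-03-01 + 12 = 2014-03-13 to 2014-03-01 + 27 = 2014-03-28; 2014-03-16 falls inside that range.
(4) the permitted window runs from 2014-03-16 + 11 = 2014-03-27 to 2014-03-16 + 41 = 2014-04-26; done 2014-03-30 — within the window.
(5) the permitted window runs from 2014-03-30 + 20 = 2014-04-19 to 2014-03-30 + 45 = 2014-05-14; done 2014-05-04 — within the window.
(6) due by 2014-05-28 + 90 days = 2014-08-26; 2014-08-23 is within that limit.
(7) the permitted window runs from 2014-08-23 + 16 = 2014-09-08 to 2014-08-23 + 46 = 2014-10-08; done 2014-10-05, which is between those dates.

Yes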